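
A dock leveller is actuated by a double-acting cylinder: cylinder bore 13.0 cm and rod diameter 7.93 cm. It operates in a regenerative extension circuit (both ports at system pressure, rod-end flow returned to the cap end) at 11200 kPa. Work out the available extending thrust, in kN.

With equal pressure on both faces, forces on the annular region cancel; the net push is pressure × rod cross-section.
Rod cross-section A_rod = π/4 × (7.93 cm)² = 49.39 cm^2
F = P × A_rod

F ≈ 55.3 kN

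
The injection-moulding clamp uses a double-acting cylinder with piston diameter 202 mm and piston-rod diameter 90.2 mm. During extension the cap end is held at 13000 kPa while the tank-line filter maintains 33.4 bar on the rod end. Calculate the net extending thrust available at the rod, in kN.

Cap-side area A_cap = π/4 × (202 mm)² = 32050 mm^2
Rod-side annular area A_ann = π/4 × (202² − 90.2²) = 25660 mm^2
Net thrust = P_cap·A_cap − P_rod·A_ann = 416.6 kN − 85.70 kN

F ≈ 331 kN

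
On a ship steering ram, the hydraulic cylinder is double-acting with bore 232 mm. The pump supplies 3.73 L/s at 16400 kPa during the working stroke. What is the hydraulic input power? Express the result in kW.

Hydraulic power = P × Q

W ≈ 61.2 kW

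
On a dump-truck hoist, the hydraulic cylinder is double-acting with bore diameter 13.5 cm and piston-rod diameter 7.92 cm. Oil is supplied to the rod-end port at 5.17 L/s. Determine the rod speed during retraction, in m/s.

Rod-side annular area A_ann = π/4 × (13.5² − 7.92²) = 93.87 cm^2
Flow into the rod-end port fills the annular volume.
v = Q / A

v ≈ 0.551 m/s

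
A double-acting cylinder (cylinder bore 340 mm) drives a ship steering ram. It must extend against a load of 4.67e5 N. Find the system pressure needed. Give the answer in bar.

P ≈ 51.4 bar

Cap-side area A_cap = π/4 × (340 mm)² = 90790 mm^2
P = F / A = 4.67e5 N / A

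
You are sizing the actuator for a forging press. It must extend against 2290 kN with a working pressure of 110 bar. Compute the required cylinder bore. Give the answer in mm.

Extension force acts on the full piston face: F = P × (π/4)D².
D = √(4F / (πP)) = √(4 × 2290 kN / (π × 110 bar))

D ≈ 515 mm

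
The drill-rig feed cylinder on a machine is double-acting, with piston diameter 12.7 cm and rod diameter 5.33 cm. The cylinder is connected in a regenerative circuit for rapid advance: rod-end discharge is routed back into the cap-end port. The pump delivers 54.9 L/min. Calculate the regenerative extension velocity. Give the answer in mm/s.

v ≈ 410 mm/s

In regeneration the rod-end outflow joins the pump flow into the cap end, so the net volume the pump must supply per unit advance equals the rod cross-section area.
Rod cross-section A_rod = π/4 × (5.33 cm)² = 22.31 cm^2
v = Q_pump / A_rod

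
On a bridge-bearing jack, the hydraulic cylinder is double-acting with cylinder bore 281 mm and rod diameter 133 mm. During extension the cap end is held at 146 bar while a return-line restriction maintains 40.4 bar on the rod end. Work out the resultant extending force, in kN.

Cap-side area A_cap = π/4 × (281 mm)² = 62020 mm^2
Rod-side annular area A_ann = π/4 × (281² − 133²) = 48120 mm^2
Net thrust = P_cap·A_cap − P_rod·A_ann = 905.4 kN − 194.4 kN

F ≈ 711 kN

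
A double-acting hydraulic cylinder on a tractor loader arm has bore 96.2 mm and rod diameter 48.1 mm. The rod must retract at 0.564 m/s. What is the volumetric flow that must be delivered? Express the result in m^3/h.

Q ≈ 11.1 m^3/h

Rod-side annular area A_ann = π/4 × (96.2² − 48.1²) = 5451 mm^2
Q = A × v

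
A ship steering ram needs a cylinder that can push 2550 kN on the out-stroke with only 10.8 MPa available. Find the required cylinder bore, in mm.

Extension force acts on the full piston face: F = P × (π/4)D².
D = √(4F / (πP)) = √(4 × 2550 kN / (π × 10.8 MPa))

D ≈ 548 mm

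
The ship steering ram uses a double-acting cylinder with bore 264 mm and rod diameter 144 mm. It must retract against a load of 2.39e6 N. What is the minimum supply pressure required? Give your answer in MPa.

Rod-side annular area A_ann = π/4 × (264² − 144²) = 38450 mm^2
Retraction: pressure acts on the annular area.
P = F / A = 2.39e6 N / A

P ≈ 62.2 MPa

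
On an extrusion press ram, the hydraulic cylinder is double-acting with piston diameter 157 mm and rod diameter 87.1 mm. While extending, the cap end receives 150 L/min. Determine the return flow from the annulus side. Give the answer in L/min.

Q_out ≈ 104 L/min

Cap-side area A_cap = π/4 × (157 mm)² = 19360 mm^2
Rod-side annular area A_ann = π/4 × (157² − 87.1²) = 13400 mm^2
Piston speed v = Q_in/A_cap; rod-end outflow Q_out = v × A_ann = Q_in × A_ann/A_cap.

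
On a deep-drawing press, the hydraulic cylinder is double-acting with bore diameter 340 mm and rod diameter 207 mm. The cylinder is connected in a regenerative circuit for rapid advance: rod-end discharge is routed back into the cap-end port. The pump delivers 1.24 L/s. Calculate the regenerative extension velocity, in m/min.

v ≈ 2.21 m/min

In regeneration the rod-end outflow joins the pump flow into the cap end, so the net volume the pump must supply per unit advance equals the rod cross-section area.
Rod cross-section A_rod = π/4 × (207 mm)² = 33650 mm^2
v = Q_pump / A_rod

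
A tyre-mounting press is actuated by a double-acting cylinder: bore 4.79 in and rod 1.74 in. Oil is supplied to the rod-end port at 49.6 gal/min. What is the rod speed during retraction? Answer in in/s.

v ≈ 12.2 in/s

Rod-side annular area A_ann = π/4 × (4.79² − 1.74²) = 15.64 in^2
Flow into the rod-end port fills the annular volume.
v = Q / A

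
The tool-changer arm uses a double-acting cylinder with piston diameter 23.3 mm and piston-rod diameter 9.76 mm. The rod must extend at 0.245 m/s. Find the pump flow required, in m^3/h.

Cap-side area A_cap = π/4 × (23.3 mm)² = 426.4 mm^2
Q = A × v

Q ≈ 0.376 m^3/h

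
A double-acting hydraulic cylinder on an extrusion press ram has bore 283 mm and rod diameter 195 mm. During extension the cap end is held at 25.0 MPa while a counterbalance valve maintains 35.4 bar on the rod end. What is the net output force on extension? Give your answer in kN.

Cap-side area A_cap = π/4 × (283 mm)² = 62900 mm^2
Rod-side annular area A_ann = π/4 × (283² − 195²) = 33040 mm^2
Net thrust = P_cap·A_cap − P_rod·A_ann = 1573 kN − 117.0 kN

F ≈ 1460 kN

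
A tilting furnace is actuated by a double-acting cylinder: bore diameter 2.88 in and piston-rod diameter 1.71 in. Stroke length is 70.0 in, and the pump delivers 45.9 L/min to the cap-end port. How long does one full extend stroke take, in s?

t ≈ 9.77 s

Cap-side area A_cap = π/4 × (2.88 in)² = 6.514 in^2
Swept volume V = A × L; t = V / Q = A·L / Q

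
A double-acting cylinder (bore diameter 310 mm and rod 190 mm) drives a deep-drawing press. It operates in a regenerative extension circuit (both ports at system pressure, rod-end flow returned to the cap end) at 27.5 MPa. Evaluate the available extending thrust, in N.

F ≈ 7.80e5 N

With equal pressure on both faces, forces on the annular region cancel; the net push is pressure × rod cross-section.
Rod cross-section A_rod = π/4 × (190 mm)² = 28350 mm^2
F = P × A_rod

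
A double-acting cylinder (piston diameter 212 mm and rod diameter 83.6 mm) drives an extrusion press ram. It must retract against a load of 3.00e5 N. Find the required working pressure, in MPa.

P ≈ 10.1 MPa

Rod-side annular area A_ann = π/4 × (212² − 83.6²) = 29810 mm^2
Retraction: pressure acts on the annular area.
P = F / A = 3.00e5 N / A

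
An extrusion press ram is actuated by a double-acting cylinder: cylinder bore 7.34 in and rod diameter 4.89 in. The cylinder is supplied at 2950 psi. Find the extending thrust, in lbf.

F ≈ 1.25e5 lbf

Cap-side area A_cap = π/4 × (7.34 in)² = 42.31 in^2
F = P × A_cap = 2950 psi × A_cap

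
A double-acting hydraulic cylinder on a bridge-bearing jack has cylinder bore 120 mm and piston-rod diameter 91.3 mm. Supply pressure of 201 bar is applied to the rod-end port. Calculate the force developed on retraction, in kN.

Rod-side annular area A_ann = π/4 × (120² − 91.3²) = 4763 mm^2
On retraction the pressure acts on the annular area (bore minus rod).
F = P × A_ann

F ≈ 95.7 kN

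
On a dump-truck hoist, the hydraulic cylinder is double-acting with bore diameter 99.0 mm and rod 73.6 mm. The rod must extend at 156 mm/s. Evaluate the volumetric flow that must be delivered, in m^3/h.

Q ≈ 4.32 m^3/h

Cap-side area A_cap = π/4 × (99.0 mm)² = 7698 mm^2
Q = A × v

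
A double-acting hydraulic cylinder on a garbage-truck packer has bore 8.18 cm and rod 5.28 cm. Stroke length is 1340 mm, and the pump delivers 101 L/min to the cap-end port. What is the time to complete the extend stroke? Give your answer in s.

Cap-side area A_cap = π/4 × (8.18 cm)² = 52.55 cm^2
Swept volume V = A × L; t = V / Q = A·L / Q

t ≈ 4.18 s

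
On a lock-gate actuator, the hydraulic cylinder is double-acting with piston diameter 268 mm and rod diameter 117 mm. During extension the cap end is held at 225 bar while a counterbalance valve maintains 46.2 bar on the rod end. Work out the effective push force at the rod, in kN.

F ≈ 1060 kN

Cap-side area A_cap = π/4 × (268 mm)² = 56410 mm^2
Rod-side annular area A_ann = π/4 × (268² − 117²) = 45660 mm^2
Net thrust = P_cap·A_cap − P_rod·A_ann = 1269 kN − 210.9 kN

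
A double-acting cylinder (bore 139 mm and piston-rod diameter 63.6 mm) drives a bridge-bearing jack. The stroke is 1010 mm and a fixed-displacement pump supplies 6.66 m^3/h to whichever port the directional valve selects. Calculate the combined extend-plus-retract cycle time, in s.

Cap-side area A_cap = π/4 × (139 mm)² = 15170 mm^2
Rod-side annular area A_ann = π/4 × (139² − 63.6²) = 12000 mm^2
t_ext = A_cap·L/Q = 8.285 s
t_ret = A_ann·L/Q = 6.550 s
t_cycle = t_ext + t_ret

t ≈ 14.8 s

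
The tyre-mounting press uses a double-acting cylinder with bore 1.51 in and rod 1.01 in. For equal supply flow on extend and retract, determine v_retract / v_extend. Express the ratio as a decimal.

Cap-side area A_cap = π/4 × (1.51 in)² = 1.791 in^2
Rod-side annular area A_ann = π/4 × (1.51² − 1.01²) = 0.9896 in^2
For equal Q, v ∝ 1/A, so v_ret/v_ext = A_cap/A_ann.

v_ret/v_ext ≈ 1.81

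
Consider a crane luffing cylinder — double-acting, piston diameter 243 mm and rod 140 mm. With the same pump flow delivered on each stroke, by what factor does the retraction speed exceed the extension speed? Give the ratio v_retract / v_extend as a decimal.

Cap-side area A_cap = π/4 × (243 mm)² = 46380 mm^2
Rod-side annular area A_ann = π/4 × (243² − 140²) = 30980 mm^2
For equal Q, v ∝ 1/A, so v_ret/v_ext = A_cap/A_ann.

v_ret/v_ext ≈ 1.50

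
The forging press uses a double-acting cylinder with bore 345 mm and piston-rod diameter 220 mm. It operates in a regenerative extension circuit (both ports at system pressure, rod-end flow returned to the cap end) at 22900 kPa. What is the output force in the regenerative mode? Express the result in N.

F ≈ 8.71e5 N

With equal pressure on both faces, forces on the annular region cancel; the net push is pressure × rod cross-section.
Rod cross-section A_rod = π/4 × (220 mm)² = 38010 mm^2
F = P × A_rod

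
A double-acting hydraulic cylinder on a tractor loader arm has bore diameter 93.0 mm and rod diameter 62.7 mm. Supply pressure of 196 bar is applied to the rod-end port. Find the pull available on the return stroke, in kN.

F ≈ 72.6 kN

Rod-side annular area A_ann = π/4 × (93.0² − 62.7²) = 3705 mm^2
On retraction the pressure acts on the annular area (bore minus rod).
F = P × A_ann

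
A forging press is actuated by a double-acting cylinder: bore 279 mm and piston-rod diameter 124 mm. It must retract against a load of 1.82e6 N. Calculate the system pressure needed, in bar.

Rod-side annular area A_ann = π/4 × (279² − 124²) = 49060 mm^2
Retraction: pressure acts on the annular area.
P = F / A = 1.82e6 N / A

P ≈ 371 bar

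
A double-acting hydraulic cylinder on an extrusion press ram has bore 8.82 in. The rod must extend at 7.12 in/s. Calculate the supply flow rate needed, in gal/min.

Q ≈ 113 gal/min

Cap-side area A_cap = π/4 × (8.82 in)² = 61.10 in^2
Q = A × v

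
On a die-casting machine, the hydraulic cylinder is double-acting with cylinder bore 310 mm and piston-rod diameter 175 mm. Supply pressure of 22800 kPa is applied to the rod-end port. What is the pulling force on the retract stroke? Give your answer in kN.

F ≈ 1170 kN

Rod-side annular area A_ann = π/4 × (310² − 175²) = 51420 mm^2
On retraction the pressure acts on the annular area (bore minus rod).
F = P × A_ann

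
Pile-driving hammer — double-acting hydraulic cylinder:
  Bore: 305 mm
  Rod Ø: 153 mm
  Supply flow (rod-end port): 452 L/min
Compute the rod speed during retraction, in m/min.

Rod-side annular area A_ann = π/4 × (305² − 153²) = 54680 mm^2
Flow into the rod-end port fills the annular volume.
v = Q / A

v ≈ 8.27 m/min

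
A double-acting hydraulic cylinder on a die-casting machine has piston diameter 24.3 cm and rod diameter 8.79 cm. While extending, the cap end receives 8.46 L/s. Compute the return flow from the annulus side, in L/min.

Cap-side area A_cap = π/4 × (24.3 cm)² = 463.8 cm^2
Rod-side annular area A_ann = π/4 × (24.3² − 8.79²) = 403.1 cm^2
Piston speed v = Q_in/A_cap; rod-end outflow Q_out = v × A_ann = Q_in × A_ann/A_cap.

Q_out ≈ 441 L/min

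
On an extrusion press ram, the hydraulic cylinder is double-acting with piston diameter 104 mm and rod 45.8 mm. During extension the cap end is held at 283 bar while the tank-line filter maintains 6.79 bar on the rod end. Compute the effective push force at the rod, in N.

F ≈ 2.36e5 N

Cap-side area A_cap = π/4 × (104 mm)² = 8495 mm^2
Rod-side annular area A_ann = π/4 × (104² − 45.8²) = 6847 mm^2
Net thrust = P_cap·A_cap − P_rod·A_ann = 2.404e5 N − 4649 N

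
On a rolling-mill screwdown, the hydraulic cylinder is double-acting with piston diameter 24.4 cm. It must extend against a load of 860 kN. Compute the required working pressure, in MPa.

Cap-side area A_cap = π/4 × (24.4 cm)² = 467.6 cm^2
P = F / A = 860 kN / A

P ≈ 18.4 MPa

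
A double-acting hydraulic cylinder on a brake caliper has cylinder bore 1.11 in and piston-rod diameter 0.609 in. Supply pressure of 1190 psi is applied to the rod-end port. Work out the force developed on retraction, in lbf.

F ≈ 805 lbf

Rod-side annular area A_ann = π/4 × (1.11² − 0.609²) = 0.6764 in^2
On retraction the pressure acts on the annular area (bore minus rod).
F = P × A_ann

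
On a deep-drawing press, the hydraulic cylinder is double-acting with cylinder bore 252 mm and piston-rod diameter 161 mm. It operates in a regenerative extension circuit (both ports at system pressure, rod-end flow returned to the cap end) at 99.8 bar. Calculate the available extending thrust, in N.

F ≈ 2.03e5 N

With equal pressure on both faces, forces on the annular region cancel; the net push is pressure × rod cross-section.
Rod cross-section A_rod = π/4 × (161 mm)² = 20360 mm^2
F = P × A_rod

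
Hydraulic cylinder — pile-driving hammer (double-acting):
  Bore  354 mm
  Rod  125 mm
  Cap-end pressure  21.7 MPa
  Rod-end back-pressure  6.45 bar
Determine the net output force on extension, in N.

Cap-side area A_cap = π/4 × (354 mm)² = 98420 mm^2
Rod-side annular area A_ann = π/4 × (354² − 125²) = 86150 mm^2
Net thrust = P_cap·A_cap − P_rod·A_ann = 2.136e6 N − 55570 N

F ≈ 2.08e6 N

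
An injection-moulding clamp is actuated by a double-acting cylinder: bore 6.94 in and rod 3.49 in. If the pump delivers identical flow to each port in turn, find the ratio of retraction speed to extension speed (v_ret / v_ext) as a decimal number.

Cap-side area A_cap = π/4 × (6.94 in)² = 37.83 in^2
Rod-side annular area A_ann = π/4 × (6.94² − 3.49²) = 28.26 in^2
For equal Q, v ∝ 1/A, so v_ret/v_ext = A_cap/A_ann.

v_ret/v_ext ≈ 1.34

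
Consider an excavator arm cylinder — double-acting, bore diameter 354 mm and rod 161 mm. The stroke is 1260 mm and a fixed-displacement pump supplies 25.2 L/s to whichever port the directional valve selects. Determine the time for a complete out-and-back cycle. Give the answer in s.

t ≈ 8.82 s

Cap-side area A_cap = π/4 × (354 mm)² = 98420 mm^2
Rod-side annular area A_ann = π/4 × (354² − 161²) = 78060 mm^2
t_ext = A_cap·L/Q = 4.921 s
t_ret = A_ann·L/Q = 3.903 s
t_cycle = t_ext + t_ret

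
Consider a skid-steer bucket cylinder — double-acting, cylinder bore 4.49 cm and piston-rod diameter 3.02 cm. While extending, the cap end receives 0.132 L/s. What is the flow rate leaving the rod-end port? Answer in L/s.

Q_out ≈ 0.0723 L/s

Cap-side area A_cap = π/4 × (4.49 cm)² = 15.83 cm^2
Rod-side annular area A_ann = π/4 × (4.49² − 3.02²) = 8.671 cm^2
Piston speed v = Q_in/A_cap; rod-end outflow Q_out = v × A_ann = Q_in × A_ann/A_cap.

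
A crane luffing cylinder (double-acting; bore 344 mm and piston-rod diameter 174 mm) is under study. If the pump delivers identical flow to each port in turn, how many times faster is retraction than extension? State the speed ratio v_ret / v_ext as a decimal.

v_ret/v_ext ≈ 1.34

Cap-side area A_cap = π/4 × (344 mm)² = 92940 mm^2
Rod-side annular area A_ann = π/4 × (344² − 174²) = 69160 mm^2
For equal Q, v ∝ 1/A, so v_ret/v_ext = A_cap/A_ann.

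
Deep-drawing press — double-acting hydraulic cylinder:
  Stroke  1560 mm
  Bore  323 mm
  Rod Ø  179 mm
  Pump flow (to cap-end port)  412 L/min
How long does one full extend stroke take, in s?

Cap-side area A_cap = π/4 × (323 mm)² = 81940 mm^2
Swept volume V = A × L; t = V / Q = A·L / Q

t ≈ 18.6 s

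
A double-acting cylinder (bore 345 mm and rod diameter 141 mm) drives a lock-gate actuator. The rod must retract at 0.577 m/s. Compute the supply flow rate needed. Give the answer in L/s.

Q ≈ 44.9 L/s

Rod-side annular area A_ann = π/4 × (345² − 141²) = 77870 mm^2
Q = A × v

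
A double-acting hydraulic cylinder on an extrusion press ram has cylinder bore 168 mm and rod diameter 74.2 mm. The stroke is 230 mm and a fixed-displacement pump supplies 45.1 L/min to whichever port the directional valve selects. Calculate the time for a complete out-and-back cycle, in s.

t ≈ 12.2 s

Cap-side area A_cap = π/4 × (168 mm)² = 22170 mm^2
Rod-side annular area A_ann = π/4 × (168² − 74.2²) = 17840 mm^2
t_ext = A_cap·L/Q = 6.783 s
t_ret = A_ann·L/Q = 5.460 s
t_cycle = t_ext + t_ret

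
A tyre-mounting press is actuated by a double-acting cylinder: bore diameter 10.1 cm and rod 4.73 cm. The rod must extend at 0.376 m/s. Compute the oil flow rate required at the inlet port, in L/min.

Cap-side area A_cap = π/4 × (10.1 cm)² = 80.12 cm^2
Q = A × v

Q ≈ 181 L/min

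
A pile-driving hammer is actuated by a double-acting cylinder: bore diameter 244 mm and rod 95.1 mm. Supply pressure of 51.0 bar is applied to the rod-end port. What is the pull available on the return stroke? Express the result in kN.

Rod-side annular area A_ann = π/4 × (244² − 95.1²) = 39660 mm^2
On retraction the pressure acts on the annular area (bore minus rod).
F = P × A_ann

F ≈ 202 kN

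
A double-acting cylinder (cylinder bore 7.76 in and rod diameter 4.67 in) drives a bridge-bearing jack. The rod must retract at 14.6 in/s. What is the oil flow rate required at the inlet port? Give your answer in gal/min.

Rod-side annular area A_ann = π/4 × (7.76² − 4.67²) = 30.17 in^2
Q = A × v

Q ≈ 114 gal/min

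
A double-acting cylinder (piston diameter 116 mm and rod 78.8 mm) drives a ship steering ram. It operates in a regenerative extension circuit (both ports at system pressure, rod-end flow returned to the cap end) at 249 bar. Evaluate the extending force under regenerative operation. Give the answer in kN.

With equal pressure on both faces, forces on the annular region cancel; the net push is pressure × rod cross-section.
Rod cross-section A_rod = π/4 × (78.8 mm)² = 4877 mm^2
F = P × A_rod

F ≈ 121 kN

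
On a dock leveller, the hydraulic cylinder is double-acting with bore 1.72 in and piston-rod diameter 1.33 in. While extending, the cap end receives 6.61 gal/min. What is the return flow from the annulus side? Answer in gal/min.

Cap-side area A_cap = π/4 × (1.72 in)² = 2.324 in^2
Rod-side annular area A_ann = π/4 × (1.72² − 1.33²) = 0.9342 in^2
Piston speed v = Q_in/A_cap; rod-end outflow Q_out = v × A_ann = Q_in × A_ann/A_cap.

Q_out ≈ 2.66 gal/min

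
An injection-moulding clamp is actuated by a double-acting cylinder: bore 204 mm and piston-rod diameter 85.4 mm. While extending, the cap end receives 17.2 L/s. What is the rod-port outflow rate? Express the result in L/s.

Q_out ≈ 14.2 L/s

Cap-side area A_cap = π/4 × (204 mm)² = 32690 mm^2
Rod-side annular area A_ann = π/4 × (204² − 85.4²) = 26960 mm^2
Piston speed v = Q_in/A_cap; rod-end outflow Q_out = v × A_ann = Q_in × A_ann/A_cap.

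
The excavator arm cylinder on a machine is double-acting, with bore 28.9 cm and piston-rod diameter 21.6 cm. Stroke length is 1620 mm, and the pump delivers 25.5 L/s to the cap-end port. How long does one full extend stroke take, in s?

Cap-side area A_cap = π/4 × (28.9 cm)² = 656.0 cm^2
Swept volume V = A × L; t = V / Q = A·L / Q

t ≈ 4.17 s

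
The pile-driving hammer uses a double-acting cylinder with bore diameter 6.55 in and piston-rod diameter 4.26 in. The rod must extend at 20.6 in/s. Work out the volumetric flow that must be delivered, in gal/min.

Cap-side area A_cap = π/4 × (6.55 in)² = 33.70 in^2
Q = A × v

Q ≈ 180 gal/min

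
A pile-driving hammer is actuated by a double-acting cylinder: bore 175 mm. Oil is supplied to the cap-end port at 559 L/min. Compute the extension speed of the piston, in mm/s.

Cap-side area A_cap = π/4 × (175 mm)² = 24050 mm^2
v = Q / A

v ≈ 387 mm/s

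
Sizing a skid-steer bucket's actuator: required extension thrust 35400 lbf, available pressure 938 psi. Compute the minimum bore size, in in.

Extension force acts on the full piston face: F = P × (π/4)D².
D = √(4F / (πP)) = √(4 × 35400 lbf / (π × 938 psi))

D ≈ 6.93 in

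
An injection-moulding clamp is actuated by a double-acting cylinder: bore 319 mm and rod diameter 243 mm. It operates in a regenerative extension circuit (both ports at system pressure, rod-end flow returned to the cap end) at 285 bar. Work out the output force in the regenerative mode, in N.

With equal pressure on both faces, forces on the annular region cancel; the net push is pressure × rod cross-section.
Rod cross-section A_rod = π/4 × (243 mm)² = 46380 mm^2
F = P × A_rod

F ≈ 1.32e6 N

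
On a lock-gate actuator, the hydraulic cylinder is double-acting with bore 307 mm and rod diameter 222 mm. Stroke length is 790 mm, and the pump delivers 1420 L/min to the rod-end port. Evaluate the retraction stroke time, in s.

t ≈ 1.18 s

Rod-side annular area A_ann = π/4 × (307² − 222²) = 35320 mm^2
Swept volume V = A × L; t = V / Q = A·L / Q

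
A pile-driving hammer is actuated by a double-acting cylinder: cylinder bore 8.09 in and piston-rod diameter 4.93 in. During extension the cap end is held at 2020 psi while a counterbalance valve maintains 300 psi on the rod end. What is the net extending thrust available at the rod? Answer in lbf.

F ≈ 94100 lbf

Cap-side area A_cap = π/4 × (8.09 in)² = 51.40 in^2
Rod-side annular area A_ann = π/4 × (8.09² − 4.93²) = 32.31 in^2
Net thrust = P_cap·A_cap − P_rod·A_ann = 1.038e5 lbf − 9694 lbf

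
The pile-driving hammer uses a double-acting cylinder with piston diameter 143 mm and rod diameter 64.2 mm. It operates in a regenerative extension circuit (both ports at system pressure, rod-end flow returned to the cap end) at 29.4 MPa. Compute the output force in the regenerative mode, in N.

F ≈ 95200 N

With equal pressure on both faces, forces on the annular region cancel; the net push is pressure × rod cross-section.
Rod cross-section A_rod = π/4 × (64.2 mm)² = 3237 mm^2
F = P × A_rod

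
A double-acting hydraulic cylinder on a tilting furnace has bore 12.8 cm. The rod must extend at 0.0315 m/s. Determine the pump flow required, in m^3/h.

Q ≈ 1.46 m^3/h

Cap-side area A_cap = π/4 × (12.8 cm)² = 128.7 cm^2
Q = A × v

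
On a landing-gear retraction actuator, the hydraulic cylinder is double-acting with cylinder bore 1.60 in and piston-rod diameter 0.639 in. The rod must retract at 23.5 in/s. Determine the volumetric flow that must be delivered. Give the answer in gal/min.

Rod-side annular area A_ann = π/4 × (1.60² − 0.639²) = 1.690 in^2
Q = A × v

Q ≈ 10.3 gal/min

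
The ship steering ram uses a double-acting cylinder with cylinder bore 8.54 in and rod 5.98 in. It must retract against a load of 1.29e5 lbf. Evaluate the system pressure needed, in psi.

P ≈ 4420 psi

Rod-side annular area A_ann = π/4 × (8.54² − 5.98²) = 29.19 in^2
Retraction: pressure acts on the annular area.
P = F / A = 1.29e5 lbf / A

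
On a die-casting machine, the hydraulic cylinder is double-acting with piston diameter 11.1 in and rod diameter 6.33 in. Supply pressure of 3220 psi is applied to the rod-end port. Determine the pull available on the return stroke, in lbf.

F ≈ 2.10e5 lbf

Rod-side annular area A_ann = π/4 × (11.1² − 6.33²) = 65.30 in^2
On retraction the pressure acts on the annular area (bore minus rod).
F = P × A_ann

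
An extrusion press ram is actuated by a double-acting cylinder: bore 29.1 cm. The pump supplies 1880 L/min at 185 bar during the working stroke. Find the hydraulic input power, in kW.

Hydraulic power = P × Q

W ≈ 580 kW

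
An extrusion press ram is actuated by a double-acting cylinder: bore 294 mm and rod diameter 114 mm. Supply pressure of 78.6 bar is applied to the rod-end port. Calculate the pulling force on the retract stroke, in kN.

Rod-side annular area A_ann = π/4 × (294² − 114²) = 57680 mm^2
On retraction the pressure acts on the annular area (bore minus rod).
F = P × A_ann

F ≈ 453 kN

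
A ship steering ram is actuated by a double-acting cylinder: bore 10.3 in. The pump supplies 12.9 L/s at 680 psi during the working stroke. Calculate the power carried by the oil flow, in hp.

W ≈ 81.1 hp

Hydraulic power = P × Q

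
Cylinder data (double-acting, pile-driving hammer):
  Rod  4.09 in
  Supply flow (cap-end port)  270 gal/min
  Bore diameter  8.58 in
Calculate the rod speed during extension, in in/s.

Cap-side area A_cap = π/4 × (8.58 in)² = 57.82 in^2
v = Q / A

v ≈ 18.0 in/s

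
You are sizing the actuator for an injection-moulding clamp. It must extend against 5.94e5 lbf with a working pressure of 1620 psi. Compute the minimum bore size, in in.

D ≈ 21.6 in

Extension force acts on the full piston face: F = P × (π/4)D².
D = √(4F / (πP)) = √(4 × 5.94e5 lbf / (π × 1620 psi))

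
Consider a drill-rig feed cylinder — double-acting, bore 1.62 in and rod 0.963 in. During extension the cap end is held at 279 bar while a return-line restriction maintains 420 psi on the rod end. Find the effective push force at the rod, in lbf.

F ≈ 7780 lbf

Cap-side area A_cap = π/4 × (1.62 in)² = 2.061 in^2
Rod-side annular area A_ann = π/4 × (1.62² − 0.963²) = 1.333 in^2
Net thrust = P_cap·A_cap − P_rod·A_ann = 8341 lbf − 559.8 lbf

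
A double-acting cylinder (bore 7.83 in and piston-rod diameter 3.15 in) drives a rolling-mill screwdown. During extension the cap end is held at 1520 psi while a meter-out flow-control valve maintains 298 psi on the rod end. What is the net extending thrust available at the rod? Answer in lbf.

F ≈ 61200 lbf

Cap-side area A_cap = π/4 × (7.83 in)² = 48.15 in^2
Rod-side annular area A_ann = π/4 × (7.83² − 3.15²) = 40.36 in^2
Net thrust = P_cap·A_cap − P_rod·A_ann = 73190 lbf − 12030 lbf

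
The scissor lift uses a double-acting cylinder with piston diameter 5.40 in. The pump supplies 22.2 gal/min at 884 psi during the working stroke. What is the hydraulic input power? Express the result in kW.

W ≈ 8.54 kW

Hydraulic power = P × Q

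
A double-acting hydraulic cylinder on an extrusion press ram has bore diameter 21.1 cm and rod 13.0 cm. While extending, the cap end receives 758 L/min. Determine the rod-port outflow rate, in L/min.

Q_out ≈ 470 L/min

Cap-side area A_cap = π/4 × (21.1 cm)² = 349.7 cm^2
Rod-side annular area A_ann = π/4 × (21.1² − 13.0²) = 216.9 cm^2
Piston speed v = Q_in/A_cap; rod-end outflow Q_out = v × A_ann = Q_in × A_ann/A_cap.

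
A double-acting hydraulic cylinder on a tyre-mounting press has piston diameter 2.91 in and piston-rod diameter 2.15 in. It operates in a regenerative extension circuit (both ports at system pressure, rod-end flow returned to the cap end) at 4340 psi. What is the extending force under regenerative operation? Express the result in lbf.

With equal pressure on both faces, forces on the annular region cancel; the net push is pressure × rod cross-section.
Rod cross-section A_rod = π/4 × (2.15 in)² = 3.631 in^2
F = P × A_rod

F ≈ 15800 lbf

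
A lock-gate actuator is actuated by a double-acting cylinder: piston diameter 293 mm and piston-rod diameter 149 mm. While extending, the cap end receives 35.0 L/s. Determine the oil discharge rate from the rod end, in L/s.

Q_out ≈ 25.9 L/s

Cap-side area A_cap = π/4 × (293 mm)² = 67430 mm^2
Rod-side annular area A_ann = π/4 × (293² − 149²) = 49990 mm^2
Piston speed v = Q_in/A_cap; rod-end outflow Q_out = v × A_ann = Q_in × A_ann/A_cap.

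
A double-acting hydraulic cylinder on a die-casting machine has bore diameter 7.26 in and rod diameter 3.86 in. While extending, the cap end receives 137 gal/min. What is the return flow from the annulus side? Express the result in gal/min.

Cap-side area A_cap = π/4 × (7.26 in)² = 41.40 in^2
Rod-side annular area A_ann = π/4 × (7.26² − 3.86²) = 29.69 in^2
Piston speed v = Q_in/A_cap; rod-end outflow Q_out = v × A_ann = Q_in × A_ann/A_cap.

Q_out ≈ 98.3 gal/min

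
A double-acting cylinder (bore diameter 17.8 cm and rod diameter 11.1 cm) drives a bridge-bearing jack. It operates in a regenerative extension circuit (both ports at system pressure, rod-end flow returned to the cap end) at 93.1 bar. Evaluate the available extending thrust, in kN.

F ≈ 90.1 kN

With equal pressure on both faces, forces on the annular region cancel; the net push is pressure × rod cross-section.
Rod cross-section A_rod = π/4 × (11.1 cm)² = 96.77 cm^2
F = P × A_rod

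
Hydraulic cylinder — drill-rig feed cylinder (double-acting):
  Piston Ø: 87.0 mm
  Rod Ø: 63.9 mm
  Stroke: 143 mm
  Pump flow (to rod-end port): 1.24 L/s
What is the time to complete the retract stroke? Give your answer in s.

Rod-side annular area A_ann = π/4 × (87.0² − 63.9²) = 2738 mm^2
Swept volume V = A × L; t = V / Q = A·L / Q

t ≈ 0.316 s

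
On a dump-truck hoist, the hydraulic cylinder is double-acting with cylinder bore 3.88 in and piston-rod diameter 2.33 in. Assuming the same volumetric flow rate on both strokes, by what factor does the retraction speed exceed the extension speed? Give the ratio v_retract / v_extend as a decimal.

v_ret/v_ext ≈ 1.56

Cap-side area A_cap = π/4 × (3.88 in)² = 11.82 in^2
Rod-side annular area A_ann = π/4 × (3.88² − 2.33²) = 7.560 in^2
For equal Q, v ∝ 1/A, so v_ret/v_ext = A_cap/A_ann.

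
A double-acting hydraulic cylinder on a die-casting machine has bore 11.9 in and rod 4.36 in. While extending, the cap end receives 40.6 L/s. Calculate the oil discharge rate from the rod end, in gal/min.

Cap-side area A_cap = π/4 × (11.9 in)² = 111.2 in^2
Rod-side annular area A_ann = π/4 × (11.9² − 4.36²) = 96.29 in^2
Piston speed v = Q_in/A_cap; rod-end outflow Q_out = v × A_ann = Q_in × A_ann/A_cap.

Q_out ≈ 557 gal/min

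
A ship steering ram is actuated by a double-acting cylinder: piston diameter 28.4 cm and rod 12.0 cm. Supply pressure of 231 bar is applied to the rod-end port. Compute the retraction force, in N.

F ≈ 1.20e6 N

Rod-side annular area A_ann = π/4 × (28.4² − 12.0²) = 520.4 cm^2
On retraction the pressure acts on the annular area (bore minus rod).
F = P × A_ann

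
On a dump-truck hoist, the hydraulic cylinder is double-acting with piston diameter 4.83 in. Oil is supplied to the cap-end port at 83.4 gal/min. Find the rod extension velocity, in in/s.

Cap-side area A_cap = π/4 × (4.83 in)² = 18.32 in^2
v = Q / A

v ≈ 17.5 in/s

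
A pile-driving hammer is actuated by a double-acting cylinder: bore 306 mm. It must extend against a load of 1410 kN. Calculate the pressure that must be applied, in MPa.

P ≈ 19.2 MPa

Cap-side area A_cap = π/4 × (306 mm)² = 73540 mm^2
P = F / A = 1410 kN / A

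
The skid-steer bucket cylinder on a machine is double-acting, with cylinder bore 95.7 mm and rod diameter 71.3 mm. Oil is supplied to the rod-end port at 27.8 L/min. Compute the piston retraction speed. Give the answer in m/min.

Rod-side annular area A_ann = π/4 × (95.7² − 71.3²) = 3200 mm^2
Flow into the rod-end port fills the annular volume.
v = Q / A

v ≈ 8.69 m/min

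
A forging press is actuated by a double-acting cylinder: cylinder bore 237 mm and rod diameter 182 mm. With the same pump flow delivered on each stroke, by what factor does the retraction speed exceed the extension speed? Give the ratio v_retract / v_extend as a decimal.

v_ret/v_ext ≈ 2.44

Cap-side area A_cap = π/4 × (237 mm)² = 44120 mm^2
Rod-side annular area A_ann = π/4 × (237² − 182²) = 18100 mm^2
For equal Q, v ∝ 1/A, so v_ret/v_ext = A_cap/A_ann.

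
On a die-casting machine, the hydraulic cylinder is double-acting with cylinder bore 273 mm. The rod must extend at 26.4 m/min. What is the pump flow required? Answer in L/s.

Q ≈ 25.8 L/s

Cap-side area A_cap = π/4 × (273 mm)² = 58530 mm^2
Q = A × v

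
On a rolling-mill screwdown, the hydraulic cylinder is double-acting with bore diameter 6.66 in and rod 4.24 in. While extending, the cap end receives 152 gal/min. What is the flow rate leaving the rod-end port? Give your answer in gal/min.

Q_out ≈ 90.4 gal/min

Cap-side area A_cap = π/4 × (6.66 in)² = 34.84 in^2
Rod-side annular area A_ann = π/4 × (6.66² − 4.24²) = 20.72 in^2
Piston speed v = Q_in/A_cap; rod-end outflow Q_out = v × A_ann = Q_in × A_ann/A_cap.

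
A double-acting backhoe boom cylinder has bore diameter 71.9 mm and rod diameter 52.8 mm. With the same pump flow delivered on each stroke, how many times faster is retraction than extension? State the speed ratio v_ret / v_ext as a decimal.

Cap-side area A_cap = π/4 × (71.9 mm)² = 4060 mm^2
Rod-side annular area A_ann = π/4 × (71.9² − 52.8²) = 1871 mm^2
For equal Q, v ∝ 1/A, so v_ret/v_ext = A_cap/A_ann.

v_ret/v_ext ≈ 2.17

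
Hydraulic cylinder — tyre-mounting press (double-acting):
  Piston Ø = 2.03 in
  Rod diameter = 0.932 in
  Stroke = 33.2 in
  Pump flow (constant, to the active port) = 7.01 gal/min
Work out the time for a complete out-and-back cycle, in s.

Cap-side area A_cap = π/4 × (2.03 in)² = 3.237 in^2
Rod-side annular area A_ann = π/4 × (2.03² − 0.932²) = 2.554 in^2
t_ext = A_cap·L/Q = 3.981 s
t_ret = A_ann·L/Q = 3.142 s
t_cycle = t_ext + t_ret

t ≈ 7.12 s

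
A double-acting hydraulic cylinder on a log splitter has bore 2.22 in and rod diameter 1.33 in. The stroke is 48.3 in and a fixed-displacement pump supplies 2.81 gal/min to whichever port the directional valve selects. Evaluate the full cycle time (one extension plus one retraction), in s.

Cap-side area A_cap = π/4 × (2.22 in)² = 3.871 in^2
Rod-side annular area A_ann = π/4 × (2.22² − 1.33²) = 2.481 in^2
t_ext = A_cap·L/Q = 17.28 s
t_ret = A_ann·L/Q = 11.08 s
t_cycle = t_ext + t_ret

t ≈ 28.4 s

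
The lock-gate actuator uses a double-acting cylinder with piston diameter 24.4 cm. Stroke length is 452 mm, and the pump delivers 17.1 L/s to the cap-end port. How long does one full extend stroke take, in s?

Cap-side area A_cap = π/4 × (24.4 cm)² = 467.6 cm^2
Swept volume V = A × L; t = V / Q = A·L / Q

t ≈ 1.24 s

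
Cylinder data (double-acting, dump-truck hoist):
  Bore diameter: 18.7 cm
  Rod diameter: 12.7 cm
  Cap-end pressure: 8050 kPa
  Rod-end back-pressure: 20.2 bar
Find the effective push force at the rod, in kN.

Cap-side area A_cap = π/4 × (18.7 cm)² = 274.6 cm^2
Rod-side annular area A_ann = π/4 × (18.7² − 12.7²) = 148.0 cm^2
Net thrust = P_cap·A_cap − P_rod·A_ann = 221.1 kN − 29.89 kN

F ≈ 191 kN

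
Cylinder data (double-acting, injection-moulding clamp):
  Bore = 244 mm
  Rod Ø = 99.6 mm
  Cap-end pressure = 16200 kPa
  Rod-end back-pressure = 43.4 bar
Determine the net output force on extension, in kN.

Cap-side area A_cap = π/4 × (244 mm)² = 46760 mm^2
Rod-side annular area A_ann = π/4 × (244² − 99.6²) = 38970 mm^2
Net thrust = P_cap·A_cap − P_rod·A_ann = 757.5 kN − 169.1 kN

F ≈ 588 kN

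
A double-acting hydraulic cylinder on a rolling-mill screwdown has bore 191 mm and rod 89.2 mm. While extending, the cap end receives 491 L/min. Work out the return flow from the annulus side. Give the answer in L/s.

Cap-side area A_cap = π/4 × (191 mm)² = 28650 mm^2
Rod-side annular area A_ann = π/4 × (191² − 89.2²) = 22400 mm^2
Piston speed v = Q_in/A_cap; rod-end outflow Q_out = v × A_ann = Q_in × A_ann/A_cap.

Q_out ≈ 6.40 L/s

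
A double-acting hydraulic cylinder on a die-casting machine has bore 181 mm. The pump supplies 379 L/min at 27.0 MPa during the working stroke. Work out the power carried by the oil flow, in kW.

W ≈ 171 kW

Hydraulic power = P × Q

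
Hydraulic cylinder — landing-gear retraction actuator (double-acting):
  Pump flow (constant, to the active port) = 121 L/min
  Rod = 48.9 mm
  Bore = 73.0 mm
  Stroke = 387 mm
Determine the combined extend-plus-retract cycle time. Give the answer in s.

Cap-side area A_cap = π/4 × (73.0 mm)² = 4185 mm^2
Rod-side annular area A_ann = π/4 × (73.0² − 48.9²) = 2307 mm^2
t_ext = A_cap·L/Q = 0.8032 s
t_ret = A_ann·L/Q = 0.4428 s
t_cycle = t_ext + t_ret

t ≈ 1.25 s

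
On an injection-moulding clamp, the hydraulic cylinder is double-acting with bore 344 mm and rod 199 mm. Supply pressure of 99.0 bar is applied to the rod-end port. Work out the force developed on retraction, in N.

Rod-side annular area A_ann = π/4 × (344² − 199²) = 61840 mm^2
On retraction the pressure acts on the annular area (bore minus rod).
F = P × A_ann

F ≈ 6.12e5 N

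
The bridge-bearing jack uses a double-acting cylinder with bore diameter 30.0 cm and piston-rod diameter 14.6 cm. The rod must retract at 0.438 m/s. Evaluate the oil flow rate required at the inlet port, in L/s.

Q ≈ 23.6 L/s

Rod-side annular area A_ann = π/4 × (30.0² − 14.6²) = 539.4 cm^2
Q = A × v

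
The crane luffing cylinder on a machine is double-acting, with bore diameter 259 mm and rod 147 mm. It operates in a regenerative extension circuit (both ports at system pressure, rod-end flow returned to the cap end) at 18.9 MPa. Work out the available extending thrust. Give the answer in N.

F ≈ 3.21e5 N

With equal pressure on both faces, forces on the annular region cancel; the net push is pressure × rod cross-section.
Rod cross-section A_rod = π/4 × (147 mm)² = 16970 mm^2
F = P × A_rod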